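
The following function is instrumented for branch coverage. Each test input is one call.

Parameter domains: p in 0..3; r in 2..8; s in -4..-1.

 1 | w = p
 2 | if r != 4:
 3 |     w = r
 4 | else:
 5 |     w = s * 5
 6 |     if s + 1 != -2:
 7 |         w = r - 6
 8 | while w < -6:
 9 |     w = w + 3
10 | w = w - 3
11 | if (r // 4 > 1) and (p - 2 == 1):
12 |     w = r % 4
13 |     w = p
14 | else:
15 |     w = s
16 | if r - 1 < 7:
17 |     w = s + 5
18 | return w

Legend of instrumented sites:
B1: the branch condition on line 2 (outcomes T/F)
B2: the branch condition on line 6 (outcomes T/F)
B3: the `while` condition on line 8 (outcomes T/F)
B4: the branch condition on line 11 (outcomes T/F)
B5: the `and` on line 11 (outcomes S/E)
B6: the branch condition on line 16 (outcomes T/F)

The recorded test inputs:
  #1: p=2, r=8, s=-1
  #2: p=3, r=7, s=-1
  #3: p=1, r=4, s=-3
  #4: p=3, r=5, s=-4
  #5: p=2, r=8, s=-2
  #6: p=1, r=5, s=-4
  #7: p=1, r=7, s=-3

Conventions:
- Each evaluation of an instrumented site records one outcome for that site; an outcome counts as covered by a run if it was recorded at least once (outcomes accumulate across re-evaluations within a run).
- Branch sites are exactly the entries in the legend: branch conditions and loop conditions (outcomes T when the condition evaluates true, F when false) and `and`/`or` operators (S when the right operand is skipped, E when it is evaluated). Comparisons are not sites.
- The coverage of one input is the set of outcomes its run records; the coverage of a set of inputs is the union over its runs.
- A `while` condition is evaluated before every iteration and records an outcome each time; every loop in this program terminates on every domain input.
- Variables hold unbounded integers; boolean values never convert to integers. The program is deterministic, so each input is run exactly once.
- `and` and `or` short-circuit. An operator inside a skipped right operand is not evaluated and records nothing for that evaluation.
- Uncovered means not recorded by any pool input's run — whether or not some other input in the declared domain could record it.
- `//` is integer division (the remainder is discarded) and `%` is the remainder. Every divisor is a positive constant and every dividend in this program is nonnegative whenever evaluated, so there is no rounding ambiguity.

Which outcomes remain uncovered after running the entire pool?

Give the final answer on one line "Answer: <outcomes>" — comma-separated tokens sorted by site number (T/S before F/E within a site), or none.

run #1 (p=2, r=8, s=-1) runs B1->T, B3->F, B5->E, B4->F, B6->F; records B1=T, B3=F, B4=F, B5=E, B6=F
run #2 (p=3, r=7, s=-1) runs B1->T, B3->F, B5->S, B4->F, B6->T; records B1=T, B3=F, B4=F, B5=S, B6=T
run #3 (p=1, r=4, s=-3) runs B1->F, B2->F, B3->T, B3->T, B3->T, B3->F, B5->S, B4->F, B6->T; records B1=F, B2=F, B3=T, B3=F, B4=F, B5=S, B6=T
run #4 (p=3, r=5, s=-4) runs B1->T, B3->F, B5->S, B4->F, B6->T; records B1=T, B3=F, B4=F, B5=S, B6=T
run #5 (p=2, r=8, s=-2) runs B1->T, B3->F, B5->E, B4->F, B6->F; records B1=T, B3=F, B4=F, B5=E, B6=F
run #6 (p=1, r=5, s=-4) runs B1->T, B3->F, B5->S, B4->F, B6->T; records B1=T, B3=F, B4=F, B5=S, B6=T
run #7 (p=1, r=7, s=-3) runs B1->T, B3->F, B5->S, B4->F, B6->T; records B1=T, B3=F, B4=F, B5=S, B6=T
union over the pool: B1=T, B1=F, B2=F, B3=T, B3=F, B4=F, B5=S, B5=E, B6=T, B6=F
uncovered (2 of 12): B2=T, B4=T

Answer: B2=T, B4=T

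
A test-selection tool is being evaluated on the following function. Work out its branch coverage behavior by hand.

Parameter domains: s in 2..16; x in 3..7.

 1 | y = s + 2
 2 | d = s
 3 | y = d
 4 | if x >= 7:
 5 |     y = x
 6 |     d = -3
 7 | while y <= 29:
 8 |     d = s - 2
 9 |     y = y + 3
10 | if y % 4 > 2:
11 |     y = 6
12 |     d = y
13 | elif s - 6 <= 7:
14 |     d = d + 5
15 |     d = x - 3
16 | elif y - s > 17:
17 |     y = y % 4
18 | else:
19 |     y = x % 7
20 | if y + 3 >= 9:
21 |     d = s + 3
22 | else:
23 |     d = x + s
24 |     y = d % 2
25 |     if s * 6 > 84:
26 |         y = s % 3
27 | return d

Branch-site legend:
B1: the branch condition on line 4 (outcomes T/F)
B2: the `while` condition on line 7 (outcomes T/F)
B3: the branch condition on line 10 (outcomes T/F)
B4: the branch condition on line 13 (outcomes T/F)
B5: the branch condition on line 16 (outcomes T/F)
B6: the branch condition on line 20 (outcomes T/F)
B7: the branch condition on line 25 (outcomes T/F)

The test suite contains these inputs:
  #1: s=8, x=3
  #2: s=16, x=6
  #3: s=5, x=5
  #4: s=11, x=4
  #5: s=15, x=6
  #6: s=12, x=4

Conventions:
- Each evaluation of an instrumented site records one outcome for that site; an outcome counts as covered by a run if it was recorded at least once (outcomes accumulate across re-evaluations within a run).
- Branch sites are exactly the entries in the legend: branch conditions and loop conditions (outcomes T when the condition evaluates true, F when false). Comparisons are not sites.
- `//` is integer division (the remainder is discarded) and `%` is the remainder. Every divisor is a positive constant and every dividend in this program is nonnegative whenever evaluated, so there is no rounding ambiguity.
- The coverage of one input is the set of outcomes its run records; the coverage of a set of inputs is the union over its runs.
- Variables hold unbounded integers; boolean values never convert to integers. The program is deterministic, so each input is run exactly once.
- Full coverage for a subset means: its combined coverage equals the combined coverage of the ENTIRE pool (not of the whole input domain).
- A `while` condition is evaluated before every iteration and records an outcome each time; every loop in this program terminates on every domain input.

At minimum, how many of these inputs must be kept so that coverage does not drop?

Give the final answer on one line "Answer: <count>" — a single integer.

input #1 (s=8, x=3): covers B1=F, B2=T, B2=F, B3=F, B4=T, B6=T
input #2 (s=16, x=6): covers B1=F, B2=T, B2=F, B3=T, B6=T
input #3 (s=5, x=5): covers B1=F, B2=T, B2=F, B3=F, B4=T, B6=T
input #4 (s=11, x=4): covers B1=F, B2=T, B2=F, B3=F, B4=T, B6=T
input #5 (s=15, x=6): covers B1=F, B2=T, B2=F, B3=F, B4=F, B5=F, B6=T
input #6 (s=12, x=4): covers B1=F, B2=T, B2=F, B3=F, B4=T, B6=T
together the pool reaches 9 outcomes: B1=F, B2=T, B2=F, B3=T, B3=F, B4=T, B4=F, B5=F, B6=T
no size-1 subset reaches all 9 outcomes (best union: 7/9)
no size-2 subset reaches all 9 outcomes (best union: 8/9)
inputs {1, 2, 5} (size 3) cover everything; no size-3 subset with a lexicographically smaller index list covers all 9

Answer: 3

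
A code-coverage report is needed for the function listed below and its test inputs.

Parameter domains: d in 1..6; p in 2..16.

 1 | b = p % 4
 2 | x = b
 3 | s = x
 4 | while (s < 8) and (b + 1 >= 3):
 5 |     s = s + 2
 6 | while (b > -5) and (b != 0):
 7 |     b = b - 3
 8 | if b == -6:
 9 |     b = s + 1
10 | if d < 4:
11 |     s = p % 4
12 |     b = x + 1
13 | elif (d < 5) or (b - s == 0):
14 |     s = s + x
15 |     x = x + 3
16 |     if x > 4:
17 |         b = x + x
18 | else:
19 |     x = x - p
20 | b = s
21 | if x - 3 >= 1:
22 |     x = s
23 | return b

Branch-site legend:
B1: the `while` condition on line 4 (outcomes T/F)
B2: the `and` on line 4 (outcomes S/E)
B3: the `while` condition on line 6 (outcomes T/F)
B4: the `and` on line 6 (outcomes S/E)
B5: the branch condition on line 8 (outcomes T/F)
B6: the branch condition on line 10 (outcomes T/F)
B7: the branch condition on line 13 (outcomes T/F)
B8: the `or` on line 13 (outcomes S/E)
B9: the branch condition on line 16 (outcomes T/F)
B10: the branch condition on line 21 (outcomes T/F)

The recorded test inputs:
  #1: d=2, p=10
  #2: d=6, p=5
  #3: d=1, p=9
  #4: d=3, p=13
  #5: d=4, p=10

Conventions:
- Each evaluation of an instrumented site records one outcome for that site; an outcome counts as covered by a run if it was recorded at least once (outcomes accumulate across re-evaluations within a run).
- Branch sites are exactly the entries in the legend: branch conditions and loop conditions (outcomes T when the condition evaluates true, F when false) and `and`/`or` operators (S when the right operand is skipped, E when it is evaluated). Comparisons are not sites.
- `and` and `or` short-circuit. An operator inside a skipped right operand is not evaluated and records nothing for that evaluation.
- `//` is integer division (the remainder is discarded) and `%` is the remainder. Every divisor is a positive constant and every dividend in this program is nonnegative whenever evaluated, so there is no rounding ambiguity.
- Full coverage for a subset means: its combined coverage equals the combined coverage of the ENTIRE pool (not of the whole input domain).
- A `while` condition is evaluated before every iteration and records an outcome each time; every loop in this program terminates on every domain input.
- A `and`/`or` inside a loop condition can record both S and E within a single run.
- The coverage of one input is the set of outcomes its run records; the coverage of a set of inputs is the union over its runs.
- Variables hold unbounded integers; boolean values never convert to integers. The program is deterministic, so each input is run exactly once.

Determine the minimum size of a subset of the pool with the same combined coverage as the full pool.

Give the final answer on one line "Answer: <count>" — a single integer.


input #1, d=2, p=10: events B2->E, B1->T, B2->E, B1->T, B2->E, B1->T, B2->S, B1->F, B4->E, B3->T, B4->E, B3->T, B4->E, B3->T, ...; outcomes B1=T, B1=F, B2=S, B2=E, B3=T, B3=F, B4=S, B4=E, B5=F, B6=T, B10=F
input #2, d=6, p=5: events B2->E, B1->F, B4->E, B3->T, B4->E, B3->T, B4->S, B3->F, B5->F, B6->F, B8->E, B7->F, B10->F; outcomes B1=F, B2=E, B3=T, B3=F, B4=S, B4=E, B5=F, B6=F, B7=F, B8=E, B10=F
input #3, d=1, p=9: events B2->E, B1->F, B4->E, B3->T, B4->E, B3->T, B4->S, B3->F, B5->F, B6->T, B10->F; outcomes B1=F, B2=E, B3=T, B3=F, B4=S, B4=E, B5=F, B6=T, B10=F
input #4, d=3, p=13: events B2->E, B1->F, B4->E, B3->T, B4->E, B3->T, B4->S, B3->F, B5->F, B6->T, B10->F; outcomes B1=F, B2=E, B3=T, B3=F, B4=S, B4=E, B5=F, B6=T, B10=F
input #5, d=4, p=10: events B2->E, B1->T, B2->E, B1->T, B2->E, B1->T, B2->S, B1->F, B4->E, B3->T, B4->E, B3->T, B4->E, B3->T, ...; outcomes B1=T, B1=F, B2=S, B2=E, B3=T, B3=F, B4=S, B4=E, B5=F, B6=F, B7=T, B8=S, B9=T, B10=T
together the pool reaches 18 outcomes: B1=T, B1=F, B2=S, B2=E, B3=T, B3=F, B4=S, B4=E, B5=F, B6=T, B6=F, B7=T, B7=F, B8=S, B8=E, B9=T, B10=T, B10=F
checked all size-1 subsets: none covers 18 outcomes (max 14/18)
checked all size-2 subsets: none covers 18 outcomes (max 17/18)
inputs {1, 2, 5} (size 3) cover everything; no size-3 subset with a lexicographically smaller index list covers all 18
Answer: 3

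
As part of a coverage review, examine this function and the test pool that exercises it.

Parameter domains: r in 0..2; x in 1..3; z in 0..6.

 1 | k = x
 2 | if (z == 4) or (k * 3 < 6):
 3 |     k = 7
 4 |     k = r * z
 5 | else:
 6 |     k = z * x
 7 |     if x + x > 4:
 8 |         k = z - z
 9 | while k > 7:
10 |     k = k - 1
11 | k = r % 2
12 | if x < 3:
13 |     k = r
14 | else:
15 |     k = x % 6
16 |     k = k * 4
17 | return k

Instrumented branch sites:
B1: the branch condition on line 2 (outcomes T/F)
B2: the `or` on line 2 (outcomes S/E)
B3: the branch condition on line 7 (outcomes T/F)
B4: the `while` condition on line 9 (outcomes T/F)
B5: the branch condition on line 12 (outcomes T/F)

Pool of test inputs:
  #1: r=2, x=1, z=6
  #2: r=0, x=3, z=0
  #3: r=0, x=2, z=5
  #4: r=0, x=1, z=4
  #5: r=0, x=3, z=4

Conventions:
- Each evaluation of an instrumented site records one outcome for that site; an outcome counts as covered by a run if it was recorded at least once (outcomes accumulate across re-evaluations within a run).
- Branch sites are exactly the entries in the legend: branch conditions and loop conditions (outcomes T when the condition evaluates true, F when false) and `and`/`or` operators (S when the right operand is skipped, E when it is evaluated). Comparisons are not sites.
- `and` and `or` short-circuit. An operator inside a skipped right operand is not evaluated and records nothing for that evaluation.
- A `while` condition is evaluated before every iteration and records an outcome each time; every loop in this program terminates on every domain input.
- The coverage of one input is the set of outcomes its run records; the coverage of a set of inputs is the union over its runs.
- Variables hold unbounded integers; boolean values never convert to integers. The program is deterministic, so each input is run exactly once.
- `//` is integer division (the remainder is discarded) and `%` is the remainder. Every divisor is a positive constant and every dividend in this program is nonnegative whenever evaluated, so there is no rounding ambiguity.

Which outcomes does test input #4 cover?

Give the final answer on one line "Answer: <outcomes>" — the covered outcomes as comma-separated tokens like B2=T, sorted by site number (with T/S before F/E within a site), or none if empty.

Event log for input #4 (r=0, x=1, z=4):
  B2->S, B1->T, B4->F, B5->T
deduplicating events, the covered set is: B1=T, B2=S, B4=F, B5=T

Answer: B1=T, B2=S, B4=F, B5=T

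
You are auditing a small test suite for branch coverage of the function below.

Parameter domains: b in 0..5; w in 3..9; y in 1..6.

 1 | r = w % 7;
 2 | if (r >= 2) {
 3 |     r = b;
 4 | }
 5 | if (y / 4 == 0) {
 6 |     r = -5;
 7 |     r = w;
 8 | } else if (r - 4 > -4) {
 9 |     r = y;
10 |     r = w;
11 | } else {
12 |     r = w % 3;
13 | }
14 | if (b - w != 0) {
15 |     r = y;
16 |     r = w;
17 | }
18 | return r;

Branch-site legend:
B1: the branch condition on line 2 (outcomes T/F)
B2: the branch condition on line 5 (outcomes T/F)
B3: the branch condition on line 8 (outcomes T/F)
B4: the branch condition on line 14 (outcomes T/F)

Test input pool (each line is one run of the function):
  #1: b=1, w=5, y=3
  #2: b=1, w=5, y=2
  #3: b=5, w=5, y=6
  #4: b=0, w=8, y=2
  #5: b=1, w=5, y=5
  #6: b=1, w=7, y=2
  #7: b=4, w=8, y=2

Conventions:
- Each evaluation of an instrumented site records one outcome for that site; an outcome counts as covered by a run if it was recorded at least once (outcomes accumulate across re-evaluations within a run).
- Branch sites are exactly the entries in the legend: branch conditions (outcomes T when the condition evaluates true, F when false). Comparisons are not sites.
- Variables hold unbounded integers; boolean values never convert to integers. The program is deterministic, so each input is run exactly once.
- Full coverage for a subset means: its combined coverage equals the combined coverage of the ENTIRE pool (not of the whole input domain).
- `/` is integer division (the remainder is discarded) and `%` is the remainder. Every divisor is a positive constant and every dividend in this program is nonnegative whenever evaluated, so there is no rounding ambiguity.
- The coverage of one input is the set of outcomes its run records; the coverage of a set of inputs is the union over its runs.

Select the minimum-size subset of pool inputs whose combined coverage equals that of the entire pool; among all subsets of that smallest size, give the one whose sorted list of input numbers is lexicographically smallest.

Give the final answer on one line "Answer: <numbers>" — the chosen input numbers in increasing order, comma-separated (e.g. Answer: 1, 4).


#1 (b=1, w=5, y=3) -> B1->T, B2->T, B4->T; covered: B1=T, B2=T, B4=T
#2 (b=1, w=5, y=2) -> B1->T, B2->T, B4->T; covered: B1=T, B2=T, B4=T
#3 (b=5, w=5, y=6) -> B1->T, B2->F, B3->T, B4->F; covered: B1=T, B2=F, B3=T, B4=F
#4 (b=0, w=8, y=2) -> B1->F, B2->T, B4->T; covered: B1=F, B2=T, B4=T
#5 (b=1, w=5, y=5) -> B1->T, B2->F, B3->T, B4->T; covered: B1=T, B2=F, B3=T, B4=T
#6 (b=1, w=7, y=2) -> B1->F, B2->T, B4->T; covered: B1=F, B2=T, B4=T
#7 (b=4, w=8, y=2) -> B1->F, B2->T, B4->T; covered: B1=F, B2=T, B4=T
pool-wide coverage (7 outcomes): B1=T, B1=F, B2=T, B2=F, B3=T, B4=T, B4=F
every size-1 subset falls short of the 7 outcomes (best: 4/7)
the canonical winner is {3, 4}: size 2, full 7-outcome coverage, earliest index list among size-2 covers
Answer: 3, 4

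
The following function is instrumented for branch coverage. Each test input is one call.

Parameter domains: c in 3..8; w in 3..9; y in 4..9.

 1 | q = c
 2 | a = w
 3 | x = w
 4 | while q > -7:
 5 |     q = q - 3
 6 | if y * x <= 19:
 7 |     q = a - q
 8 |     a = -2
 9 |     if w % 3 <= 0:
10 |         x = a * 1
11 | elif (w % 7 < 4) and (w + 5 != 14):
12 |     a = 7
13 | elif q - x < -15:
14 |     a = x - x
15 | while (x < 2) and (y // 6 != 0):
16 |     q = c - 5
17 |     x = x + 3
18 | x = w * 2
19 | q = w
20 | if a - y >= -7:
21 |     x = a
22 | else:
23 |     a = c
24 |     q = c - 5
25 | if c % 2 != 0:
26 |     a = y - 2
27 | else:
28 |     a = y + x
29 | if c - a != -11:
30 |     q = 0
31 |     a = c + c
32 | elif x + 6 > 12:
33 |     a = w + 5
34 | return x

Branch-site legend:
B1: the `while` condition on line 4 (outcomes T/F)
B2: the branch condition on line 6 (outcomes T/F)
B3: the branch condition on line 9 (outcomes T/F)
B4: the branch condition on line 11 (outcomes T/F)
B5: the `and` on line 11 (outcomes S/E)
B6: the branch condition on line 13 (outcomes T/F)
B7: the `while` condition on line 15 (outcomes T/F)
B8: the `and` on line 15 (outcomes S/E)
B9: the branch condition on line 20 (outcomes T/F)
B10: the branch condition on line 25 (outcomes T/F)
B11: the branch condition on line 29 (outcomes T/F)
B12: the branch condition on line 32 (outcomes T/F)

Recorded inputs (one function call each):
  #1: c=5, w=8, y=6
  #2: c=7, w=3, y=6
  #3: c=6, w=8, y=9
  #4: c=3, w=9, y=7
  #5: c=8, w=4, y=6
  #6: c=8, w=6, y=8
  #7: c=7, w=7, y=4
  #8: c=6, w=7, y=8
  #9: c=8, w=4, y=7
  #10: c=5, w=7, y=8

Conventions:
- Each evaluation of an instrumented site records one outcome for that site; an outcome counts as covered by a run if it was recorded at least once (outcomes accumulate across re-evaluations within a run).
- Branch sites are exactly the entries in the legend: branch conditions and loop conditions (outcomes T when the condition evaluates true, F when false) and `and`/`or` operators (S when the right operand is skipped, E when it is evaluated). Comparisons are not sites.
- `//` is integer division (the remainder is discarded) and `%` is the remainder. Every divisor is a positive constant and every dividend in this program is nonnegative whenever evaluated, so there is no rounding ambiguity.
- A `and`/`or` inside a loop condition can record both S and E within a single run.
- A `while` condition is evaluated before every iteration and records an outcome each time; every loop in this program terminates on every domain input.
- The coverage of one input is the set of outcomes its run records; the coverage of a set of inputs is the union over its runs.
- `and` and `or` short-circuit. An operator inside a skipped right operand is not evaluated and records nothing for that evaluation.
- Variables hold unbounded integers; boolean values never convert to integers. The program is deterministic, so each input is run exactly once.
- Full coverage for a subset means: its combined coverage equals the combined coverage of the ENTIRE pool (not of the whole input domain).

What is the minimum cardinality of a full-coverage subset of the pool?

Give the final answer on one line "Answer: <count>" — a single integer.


run #1 (c=5, w=8, y=6) runs B1->T, B1->T, B1->T, B1->T, B1->F, B2->F, B5->E, B4->T, B8->S, B7->F, B9->T, B10->T, B11->T; records B1=T, B1=F, B2=F, B4=T, B5=E, B7=F, B8=S, B9=T, B10=T, B11=T
run #2 (c=7, w=3, y=6) runs B1->T, B1->T, B1->T, B1->T, B1->T, B1->F, B2->T, B3->T, B8->E, B7->T, B8->E, B7->T, B8->S, B7->F, ...; records B1=T, B1=F, B2=T, B3=T, B7=T, B7=F, B8=S, B8=E, B9=F, B10=T, B11=T
run #3 (c=6, w=8, y=9) runs B1->T, B1->T, B1->T, B1->T, B1->T, B1->F, B2->F, B5->E, B4->T, B8->S, B7->F, B9->T, B10->F, B11->T; records B1=T, B1=F, B2=F, B4=T, B5=E, B7=F, B8=S, B9=T, B10=F, B11=T
run #4 (c=3, w=9, y=7) runs B1->T, B1->T, B1->T, B1->T, B1->F, B2->F, B5->E, B4->F, B6->T, B8->S, B7->F, B9->T, B10->T, B11->T; records B1=T, B1=F, B2=F, B4=F, B5=E, B6=T, B7=F, B8=S, B9=T, B10=T, B11=T
run #5 (c=8, w=4, y=6) runs B1->T, B1->T, B1->T, B1->T, B1->T, B1->F, B2->F, B5->S, B4->F, B6->F, B8->S, B7->F, B9->T, B10->F, ...; records B1=T, B1=F, B2=F, B4=F, B5=S, B6=F, B7=F, B8=S, B9=T, B10=F, B11=T
run #6 (c=8, w=6, y=8) runs B1->T, B1->T, B1->T, B1->T, B1->T, B1->F, B2->F, B5->S, B4->F, B6->F, B8->S, B7->F, B9->T, B10->F, ...; records B1=T, B1=F, B2=F, B4=F, B5=S, B6=F, B7=F, B8=S, B9=T, B10=F, B11=T
run #7 (c=7, w=7, y=4) runs B1->T, B1->T, B1->T, B1->T, B1->T, B1->F, B2->F, B5->E, B4->T, B8->S, B7->F, B9->T, B10->T, B11->T; records B1=T, B1=F, B2=F, B4=T, B5=E, B7=F, B8=S, B9=T, B10=T, B11=T
run #8 (c=6, w=7, y=8) runs B1->T, B1->T, B1->T, B1->T, B1->T, B1->F, B2->F, B5->E, B4->T, B8->S, B7->F, B9->T, B10->F, B11->T; records B1=T, B1=F, B2=F, B4=T, B5=E, B7=F, B8=S, B9=T, B10=F, B11=T
run #9 (c=8, w=4, y=7) runs B1->T, B1->T, B1->T, B1->T, B1->T, B1->F, B2->F, B5->S, B4->F, B6->F, B8->S, B7->F, B9->T, B10->F, ...; records B1=T, B1=F, B2=F, B4=F, B5=S, B6=F, B7=F, B8=S, B9=T, B10=F, B11=T
run #10 (c=5, w=7, y=8) runs B1->T, B1->T, B1->T, B1->T, B1->F, B2->F, B5->E, B4->T, B8->S, B7->F, B9->T, B10->T, B11->T; records B1=T, B1=F, B2=F, B4=T, B5=E, B7=F, B8=S, B9=T, B10=T, B11=T
pool-wide coverage (20 outcomes): B1=T, B1=F, B2=T, B2=F, B3=T, B4=T, B4=F, B5=S, B5=E, B6=T, B6=F, B7=T, B7=F, B8=S, B8=E, B9=T, B9=F, B10=T, B10=F, B11=T
checked all size-1 subsets: none covers 20 outcomes (max 11/20)
checked all size-2 subsets: none covers 20 outcomes (max 17/20)
checked all size-3 subsets: none covers 20 outcomes (max 19/20)
size 4: inputs {1, 2, 4, 5} cover all 20 outcomes, and no lexicographically smaller subset of this size does
Answer: 4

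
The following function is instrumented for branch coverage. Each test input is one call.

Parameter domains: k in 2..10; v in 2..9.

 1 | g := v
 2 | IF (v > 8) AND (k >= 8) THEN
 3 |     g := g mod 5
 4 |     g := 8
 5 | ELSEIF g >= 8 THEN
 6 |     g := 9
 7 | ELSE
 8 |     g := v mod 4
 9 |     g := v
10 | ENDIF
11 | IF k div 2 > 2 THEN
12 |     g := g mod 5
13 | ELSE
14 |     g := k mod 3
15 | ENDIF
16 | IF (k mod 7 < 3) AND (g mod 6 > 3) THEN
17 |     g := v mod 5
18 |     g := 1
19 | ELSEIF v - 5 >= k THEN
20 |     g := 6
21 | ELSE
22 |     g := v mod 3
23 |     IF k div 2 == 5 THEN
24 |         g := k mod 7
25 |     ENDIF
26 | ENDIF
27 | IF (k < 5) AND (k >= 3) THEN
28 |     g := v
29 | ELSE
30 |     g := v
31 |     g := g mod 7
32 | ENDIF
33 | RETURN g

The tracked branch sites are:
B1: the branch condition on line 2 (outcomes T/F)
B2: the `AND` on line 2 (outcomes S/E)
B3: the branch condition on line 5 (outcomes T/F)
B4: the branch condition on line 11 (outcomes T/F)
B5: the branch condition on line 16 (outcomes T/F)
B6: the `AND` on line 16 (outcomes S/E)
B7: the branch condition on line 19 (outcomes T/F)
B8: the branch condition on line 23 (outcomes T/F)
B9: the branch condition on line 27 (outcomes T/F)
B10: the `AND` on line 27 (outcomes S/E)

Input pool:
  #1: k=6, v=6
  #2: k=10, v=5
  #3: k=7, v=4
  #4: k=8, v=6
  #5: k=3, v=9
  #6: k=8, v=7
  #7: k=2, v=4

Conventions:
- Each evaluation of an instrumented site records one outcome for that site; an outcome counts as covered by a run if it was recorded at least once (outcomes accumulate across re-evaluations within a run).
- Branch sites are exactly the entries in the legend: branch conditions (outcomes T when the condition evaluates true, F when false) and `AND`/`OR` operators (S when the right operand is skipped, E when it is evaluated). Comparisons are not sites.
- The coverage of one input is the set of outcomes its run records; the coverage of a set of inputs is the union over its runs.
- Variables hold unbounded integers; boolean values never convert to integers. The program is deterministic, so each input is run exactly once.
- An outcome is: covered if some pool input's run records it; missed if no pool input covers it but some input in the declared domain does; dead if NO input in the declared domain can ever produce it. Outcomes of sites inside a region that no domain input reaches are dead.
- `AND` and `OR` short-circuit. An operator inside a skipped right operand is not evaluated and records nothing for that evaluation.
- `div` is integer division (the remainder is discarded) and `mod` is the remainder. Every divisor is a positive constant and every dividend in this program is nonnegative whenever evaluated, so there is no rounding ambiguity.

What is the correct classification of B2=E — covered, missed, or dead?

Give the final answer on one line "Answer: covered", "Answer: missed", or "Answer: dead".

B2=E is recorded by pool input(s) 5 -> covered

Answer: covered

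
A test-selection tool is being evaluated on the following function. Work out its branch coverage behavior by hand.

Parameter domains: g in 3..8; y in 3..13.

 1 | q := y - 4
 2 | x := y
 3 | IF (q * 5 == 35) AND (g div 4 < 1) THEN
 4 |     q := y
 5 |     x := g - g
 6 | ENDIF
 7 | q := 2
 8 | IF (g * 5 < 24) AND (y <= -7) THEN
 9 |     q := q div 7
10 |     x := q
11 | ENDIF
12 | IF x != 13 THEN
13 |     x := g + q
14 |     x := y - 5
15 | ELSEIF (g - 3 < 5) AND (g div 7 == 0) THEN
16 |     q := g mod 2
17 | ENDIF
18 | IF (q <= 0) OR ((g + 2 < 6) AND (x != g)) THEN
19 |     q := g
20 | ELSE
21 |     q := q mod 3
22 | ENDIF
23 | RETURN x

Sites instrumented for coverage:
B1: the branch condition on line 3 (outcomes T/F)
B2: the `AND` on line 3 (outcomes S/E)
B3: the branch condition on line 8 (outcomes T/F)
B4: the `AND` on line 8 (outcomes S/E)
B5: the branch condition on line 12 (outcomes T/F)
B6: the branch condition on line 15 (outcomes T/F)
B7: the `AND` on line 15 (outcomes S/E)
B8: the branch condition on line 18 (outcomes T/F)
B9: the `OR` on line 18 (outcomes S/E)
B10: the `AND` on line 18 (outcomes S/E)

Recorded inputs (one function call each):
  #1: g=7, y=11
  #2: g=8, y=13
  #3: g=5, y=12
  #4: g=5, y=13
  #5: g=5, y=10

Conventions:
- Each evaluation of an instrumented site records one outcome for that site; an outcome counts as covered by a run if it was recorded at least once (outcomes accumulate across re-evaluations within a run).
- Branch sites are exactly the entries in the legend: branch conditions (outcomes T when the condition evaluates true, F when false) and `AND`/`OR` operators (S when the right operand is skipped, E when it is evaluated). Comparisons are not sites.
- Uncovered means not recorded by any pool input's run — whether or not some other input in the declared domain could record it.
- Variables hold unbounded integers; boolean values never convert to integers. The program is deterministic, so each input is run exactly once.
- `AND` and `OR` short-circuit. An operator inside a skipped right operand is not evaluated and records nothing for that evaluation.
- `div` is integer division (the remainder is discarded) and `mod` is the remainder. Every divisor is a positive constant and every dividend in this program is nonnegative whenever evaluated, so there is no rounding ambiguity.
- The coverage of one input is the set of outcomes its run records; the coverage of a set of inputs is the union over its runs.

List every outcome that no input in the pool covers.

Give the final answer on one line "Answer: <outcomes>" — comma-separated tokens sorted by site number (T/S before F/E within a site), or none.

#1 (g=7, y=11) -> B2->E, B1->F, B4->S, B3->F, B5->T, B9->E, B10->S, B8->F; covered: B1=F, B2=E, B3=F, B4=S, B5=T, B8=F, B9=E, B10=S
#2 (g=8, y=13) -> B2->S, B1->F, B4->S, B3->F, B5->F, B7->S, B6->F, B9->E, B10->S, B8->F; covered: B1=F, B2=S, B3=F, B4=S, B5=F, B6=F, B7=S, B8=F, B9=E, B10=S
#3 (g=5, y=12) -> B2->S, B1->F, B4->S, B3->F, B5->T, B9->E, B10->S, B8->F; covered: B1=F, B2=S, B3=F, B4=S, B5=T, B8=F, B9=E, B10=S
#4 (g=5, y=13) -> B2->S, B1->F, B4->S, B3->F, B5->F, B7->E, B6->T, B9->E, B10->S, B8->F; covered: B1=F, B2=S, B3=F, B4=S, B5=F, B6=T, B7=E, B8=F, B9=E, B10=S
#5 (g=5, y=10) -> B2->S, B1->F, B4->S, B3->F, B5->T, B9->E, B10->S, B8->F; covered: B1=F, B2=S, B3=F, B4=S, B5=T, B8=F, B9=E, B10=S
union over the pool: B1=F, B2=S, B2=E, B3=F, B4=S, B5=T, B5=F, B6=T, B6=F, B7=S, B7=E, B8=F, B9=E, B10=S
uncovered (6 of 20): B1=T, B3=T, B4=E, B8=T, B9=S, B10=E

Answer: B1=T, B3=T, B4=E, B8=T, B9=S, B10=E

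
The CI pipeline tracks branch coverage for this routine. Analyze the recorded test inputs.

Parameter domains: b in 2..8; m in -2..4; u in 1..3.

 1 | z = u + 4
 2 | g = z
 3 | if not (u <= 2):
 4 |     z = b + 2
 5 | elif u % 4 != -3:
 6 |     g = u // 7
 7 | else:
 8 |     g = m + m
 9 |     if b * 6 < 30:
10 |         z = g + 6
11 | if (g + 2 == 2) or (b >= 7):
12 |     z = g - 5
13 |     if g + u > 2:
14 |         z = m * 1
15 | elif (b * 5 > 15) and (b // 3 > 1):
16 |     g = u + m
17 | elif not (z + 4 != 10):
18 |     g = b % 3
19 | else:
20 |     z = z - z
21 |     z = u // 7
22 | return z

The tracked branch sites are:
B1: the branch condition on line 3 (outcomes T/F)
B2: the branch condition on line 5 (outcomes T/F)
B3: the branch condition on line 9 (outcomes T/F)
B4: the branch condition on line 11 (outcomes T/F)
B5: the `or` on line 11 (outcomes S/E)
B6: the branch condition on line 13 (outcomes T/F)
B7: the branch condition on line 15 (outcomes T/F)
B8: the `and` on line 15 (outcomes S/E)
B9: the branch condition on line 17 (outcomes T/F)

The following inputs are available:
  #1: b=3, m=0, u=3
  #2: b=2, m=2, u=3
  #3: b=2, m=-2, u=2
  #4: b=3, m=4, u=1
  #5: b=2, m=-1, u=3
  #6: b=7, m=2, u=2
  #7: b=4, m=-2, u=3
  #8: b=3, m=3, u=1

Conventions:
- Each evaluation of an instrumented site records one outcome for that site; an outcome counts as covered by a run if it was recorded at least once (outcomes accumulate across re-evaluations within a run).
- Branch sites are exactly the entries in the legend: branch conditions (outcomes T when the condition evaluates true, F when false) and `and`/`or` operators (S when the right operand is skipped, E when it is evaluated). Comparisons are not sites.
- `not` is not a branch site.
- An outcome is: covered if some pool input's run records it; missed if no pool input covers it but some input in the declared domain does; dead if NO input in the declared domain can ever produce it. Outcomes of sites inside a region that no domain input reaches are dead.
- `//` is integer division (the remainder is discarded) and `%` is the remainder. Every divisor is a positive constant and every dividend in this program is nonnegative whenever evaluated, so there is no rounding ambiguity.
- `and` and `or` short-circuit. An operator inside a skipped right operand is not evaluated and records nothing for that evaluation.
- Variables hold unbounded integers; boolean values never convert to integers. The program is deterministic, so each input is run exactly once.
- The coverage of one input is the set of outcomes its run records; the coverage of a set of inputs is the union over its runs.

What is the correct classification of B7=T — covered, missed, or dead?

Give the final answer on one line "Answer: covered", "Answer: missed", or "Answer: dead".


no pool input records B7=T
but domain input (b=6, m=-2, u=3) does record it -> reachable, so missed
Answer: missed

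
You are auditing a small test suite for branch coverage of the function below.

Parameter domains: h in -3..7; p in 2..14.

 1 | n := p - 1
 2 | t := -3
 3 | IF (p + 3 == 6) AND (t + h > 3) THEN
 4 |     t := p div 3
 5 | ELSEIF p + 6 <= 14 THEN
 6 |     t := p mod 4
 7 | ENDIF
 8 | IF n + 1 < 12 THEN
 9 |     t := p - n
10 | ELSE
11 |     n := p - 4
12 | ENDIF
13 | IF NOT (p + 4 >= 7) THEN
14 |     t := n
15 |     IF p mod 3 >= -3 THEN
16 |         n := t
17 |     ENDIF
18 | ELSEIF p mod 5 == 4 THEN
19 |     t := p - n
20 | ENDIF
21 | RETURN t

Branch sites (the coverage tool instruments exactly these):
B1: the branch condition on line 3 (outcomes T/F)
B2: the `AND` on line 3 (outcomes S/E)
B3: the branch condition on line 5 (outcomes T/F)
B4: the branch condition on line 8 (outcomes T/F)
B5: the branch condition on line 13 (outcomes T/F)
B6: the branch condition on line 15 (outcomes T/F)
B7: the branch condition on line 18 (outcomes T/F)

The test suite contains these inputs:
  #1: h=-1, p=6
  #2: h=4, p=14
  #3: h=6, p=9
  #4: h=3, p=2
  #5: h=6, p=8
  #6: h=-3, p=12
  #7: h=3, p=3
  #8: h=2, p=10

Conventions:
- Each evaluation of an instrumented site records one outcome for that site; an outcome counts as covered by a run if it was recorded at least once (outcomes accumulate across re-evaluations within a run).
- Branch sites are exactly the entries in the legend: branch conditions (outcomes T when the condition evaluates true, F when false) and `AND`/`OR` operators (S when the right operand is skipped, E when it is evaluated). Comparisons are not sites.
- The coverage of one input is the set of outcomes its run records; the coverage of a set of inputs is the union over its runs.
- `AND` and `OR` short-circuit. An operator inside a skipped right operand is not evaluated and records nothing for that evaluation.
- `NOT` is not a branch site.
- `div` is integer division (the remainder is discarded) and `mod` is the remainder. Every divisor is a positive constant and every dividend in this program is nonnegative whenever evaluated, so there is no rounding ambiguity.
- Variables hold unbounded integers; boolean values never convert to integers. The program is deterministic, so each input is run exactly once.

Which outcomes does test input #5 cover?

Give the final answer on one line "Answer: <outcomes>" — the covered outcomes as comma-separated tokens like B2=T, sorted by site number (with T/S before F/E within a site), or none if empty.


Event log for input #5 (h=6, p=8):
  B2->S, B1->F, B3->T, B4->T, B5->F, B7->F
deduplicating events, the covered set is: B1=F, B2=S, B3=T, B4=T, B5=F, B7=F
Answer: B1=F, B2=S, B3=T, B4=T, B5=F, B7=F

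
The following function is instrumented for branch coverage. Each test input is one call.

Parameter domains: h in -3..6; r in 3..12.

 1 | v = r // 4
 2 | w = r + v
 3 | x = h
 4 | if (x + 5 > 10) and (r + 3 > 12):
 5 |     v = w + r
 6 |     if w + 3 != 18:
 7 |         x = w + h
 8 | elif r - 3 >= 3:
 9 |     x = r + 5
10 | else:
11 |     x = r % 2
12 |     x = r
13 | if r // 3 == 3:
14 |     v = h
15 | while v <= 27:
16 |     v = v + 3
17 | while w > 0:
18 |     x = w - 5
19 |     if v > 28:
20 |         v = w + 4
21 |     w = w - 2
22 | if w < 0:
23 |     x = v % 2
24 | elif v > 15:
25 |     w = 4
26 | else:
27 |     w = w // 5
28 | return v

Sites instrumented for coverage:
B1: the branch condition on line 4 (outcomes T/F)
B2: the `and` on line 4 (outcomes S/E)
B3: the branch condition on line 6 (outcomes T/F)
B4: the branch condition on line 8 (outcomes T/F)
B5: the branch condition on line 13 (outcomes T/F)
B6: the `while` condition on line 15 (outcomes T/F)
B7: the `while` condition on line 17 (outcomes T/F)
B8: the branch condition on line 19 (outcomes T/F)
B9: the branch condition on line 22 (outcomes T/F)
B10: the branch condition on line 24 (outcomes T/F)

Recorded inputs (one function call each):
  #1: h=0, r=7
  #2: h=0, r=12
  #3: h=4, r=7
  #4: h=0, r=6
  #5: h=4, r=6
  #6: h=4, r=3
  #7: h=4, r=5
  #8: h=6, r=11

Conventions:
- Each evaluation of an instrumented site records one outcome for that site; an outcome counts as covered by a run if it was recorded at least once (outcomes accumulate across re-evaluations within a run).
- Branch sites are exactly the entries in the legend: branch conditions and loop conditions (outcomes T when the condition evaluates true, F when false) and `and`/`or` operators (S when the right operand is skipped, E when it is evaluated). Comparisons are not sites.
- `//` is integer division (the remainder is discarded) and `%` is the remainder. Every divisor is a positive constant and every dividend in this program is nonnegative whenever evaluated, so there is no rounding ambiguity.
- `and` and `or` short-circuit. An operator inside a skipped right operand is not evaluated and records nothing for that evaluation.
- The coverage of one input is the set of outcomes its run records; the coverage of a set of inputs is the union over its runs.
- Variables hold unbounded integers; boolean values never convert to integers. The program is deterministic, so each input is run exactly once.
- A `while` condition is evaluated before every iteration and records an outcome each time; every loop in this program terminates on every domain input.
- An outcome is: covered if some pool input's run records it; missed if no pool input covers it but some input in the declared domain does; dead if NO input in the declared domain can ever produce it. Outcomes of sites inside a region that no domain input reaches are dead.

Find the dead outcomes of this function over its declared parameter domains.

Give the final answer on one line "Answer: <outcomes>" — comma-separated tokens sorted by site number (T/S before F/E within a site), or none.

sweeping the full domain (100 inputs) for each outcome:
  reachable outcomes have witnesses, e.g. B1=T (e.g. h=6, r=10), B1=F (e.g. h=-3, r=3), B2=S (e.g. h=-3, r=3), B2=E (e.g. h=6, r=3)

Answer: none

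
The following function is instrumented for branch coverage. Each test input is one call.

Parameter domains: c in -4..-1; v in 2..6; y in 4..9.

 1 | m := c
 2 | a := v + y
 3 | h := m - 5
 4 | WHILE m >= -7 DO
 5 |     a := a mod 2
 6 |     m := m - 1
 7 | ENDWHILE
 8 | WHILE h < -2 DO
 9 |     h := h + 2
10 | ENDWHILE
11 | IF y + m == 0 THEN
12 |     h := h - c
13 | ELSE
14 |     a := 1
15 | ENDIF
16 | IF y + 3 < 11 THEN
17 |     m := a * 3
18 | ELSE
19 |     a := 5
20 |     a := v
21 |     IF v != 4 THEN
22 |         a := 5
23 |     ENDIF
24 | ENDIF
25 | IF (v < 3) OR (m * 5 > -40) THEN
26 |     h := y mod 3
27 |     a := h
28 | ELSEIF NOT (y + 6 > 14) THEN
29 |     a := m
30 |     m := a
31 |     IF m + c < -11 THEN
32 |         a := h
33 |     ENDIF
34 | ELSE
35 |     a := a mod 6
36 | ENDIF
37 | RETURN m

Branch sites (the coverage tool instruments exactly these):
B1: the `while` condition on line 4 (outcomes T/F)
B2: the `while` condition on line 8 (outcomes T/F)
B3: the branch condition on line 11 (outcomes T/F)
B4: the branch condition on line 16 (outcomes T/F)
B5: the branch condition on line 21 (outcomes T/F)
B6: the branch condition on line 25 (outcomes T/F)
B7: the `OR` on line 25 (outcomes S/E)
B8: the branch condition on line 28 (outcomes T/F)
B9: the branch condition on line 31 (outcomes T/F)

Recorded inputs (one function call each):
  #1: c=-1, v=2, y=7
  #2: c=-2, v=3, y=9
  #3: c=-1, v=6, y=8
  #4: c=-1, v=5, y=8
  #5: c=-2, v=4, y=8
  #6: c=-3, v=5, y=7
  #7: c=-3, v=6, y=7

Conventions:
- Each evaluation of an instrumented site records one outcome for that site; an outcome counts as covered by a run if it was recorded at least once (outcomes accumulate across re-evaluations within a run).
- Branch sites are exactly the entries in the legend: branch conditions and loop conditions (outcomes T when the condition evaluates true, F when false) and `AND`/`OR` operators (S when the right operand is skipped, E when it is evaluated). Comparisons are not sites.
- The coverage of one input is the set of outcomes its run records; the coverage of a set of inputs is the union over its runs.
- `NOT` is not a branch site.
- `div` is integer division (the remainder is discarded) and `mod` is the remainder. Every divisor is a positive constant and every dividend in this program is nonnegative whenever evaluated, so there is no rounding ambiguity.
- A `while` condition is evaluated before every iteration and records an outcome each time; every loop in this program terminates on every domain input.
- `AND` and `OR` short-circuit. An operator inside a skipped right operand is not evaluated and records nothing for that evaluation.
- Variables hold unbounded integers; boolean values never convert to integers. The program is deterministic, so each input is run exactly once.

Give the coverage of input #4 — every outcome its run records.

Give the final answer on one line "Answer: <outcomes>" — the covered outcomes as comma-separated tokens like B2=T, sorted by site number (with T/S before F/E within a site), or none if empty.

Tracing the run of input #4 (c=-1, v=5, y=8):
  B1->T, B1->T, B1->T, B1->T, B1->T, B1->T, B1->T, B1->F, B2->T, B2->T
  B2->F, B3->T, B4->F, B5->T, B7->E, B6->F, B8->T, B9->F
collecting distinct outcomes: B1=T, B1=F, B2=T, B2=F, B3=T, B4=F, B5=T, B6=F, B7=E, B8=T, B9=F

Answer: B1=T, B1=F, B2=T, B2=F, B3=T, B4=F, B5=T, B6=F, B7=E, B8=T, B9=F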